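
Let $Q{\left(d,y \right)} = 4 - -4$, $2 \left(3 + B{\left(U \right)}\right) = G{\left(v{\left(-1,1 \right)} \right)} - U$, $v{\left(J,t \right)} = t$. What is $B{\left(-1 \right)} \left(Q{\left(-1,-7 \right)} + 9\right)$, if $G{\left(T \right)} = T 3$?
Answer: $-17$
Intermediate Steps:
$G{\left(T \right)} = 3 T$
$B{\left(U \right)} = - \frac{3}{2} - \frac{U}{2}$ ($B{\left(U \right)} = -3 + \frac{3 \cdot 1 - U}{2} = -3 + \frac{3 - U}{2} = -3 - \left(- \frac{3}{2} + \frac{U}{2}\right) = - \frac{3}{2} - \frac{U}{2}$)
$Q{\left(d,y \right)} = 8$ ($Q{\left(d,y \right)} = 4 + \left(-1 + 5\right) = 4 + 4 = 8$)
$B{\left(-1 \right)} \left(Q{\left(-1,-7 \right)} + 9\right) = \left(- \frac{3}{2} - - \frac{1}{2}\right) \left(8 + 9\right) = \left(- \frac{3}{2} + \frac{1}{2}\right) 17 = \left(-1\right) 17 = -17$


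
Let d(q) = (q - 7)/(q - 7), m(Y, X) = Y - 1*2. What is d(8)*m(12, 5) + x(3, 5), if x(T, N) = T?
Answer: 13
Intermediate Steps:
m(Y, X) = -2 + Y (m(Y, X) = Y - 2 = -2 + Y)
d(q) = 1 (d(q) = (-7 + q)/(-7 + q) = 1)
d(8)*m(12, 5) + x(3, 5) = 1*(-2 + 12) + 3 = 1*10 + 3 = 10 + 3 = 13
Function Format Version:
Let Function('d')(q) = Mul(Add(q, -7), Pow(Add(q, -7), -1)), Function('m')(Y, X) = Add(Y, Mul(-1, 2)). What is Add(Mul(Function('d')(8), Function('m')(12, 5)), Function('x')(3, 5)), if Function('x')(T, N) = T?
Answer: 13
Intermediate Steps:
Function('m')(Y, X) = Add(-2, Y) (Function('m')(Y, X) = Add(Y, -2) = Add(-2, Y))
Function('d')(q) = 1 (Function('d')(q) = Mul(Add(-7, q), Pow(Add(-7, q), -1)) = 1)
Add(Mul(Function('d')(8), Function('m')(12, 5)), Function('x')(3, 5)) = Add(Mul(1, Add(-2, 12)), 3) = Add(Mul(1, 10), 3) = Add(10, 3) = 13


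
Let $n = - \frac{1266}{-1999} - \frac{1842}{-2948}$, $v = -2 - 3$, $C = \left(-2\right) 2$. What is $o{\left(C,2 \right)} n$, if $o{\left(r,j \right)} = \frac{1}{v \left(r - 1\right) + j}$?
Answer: $\frac{411907}{8839578} \approx 0.046598$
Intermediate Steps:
$C = -4$
$v = -5$ ($v = -2 - 3 = -5$)
$n = \frac{3707163}{2946526}$ ($n = \left(-1266\right) \left(- \frac{1}{1999}\right) - - \frac{921}{1474} = \frac{1266}{1999} + \frac{921}{1474} = \frac{3707163}{2946526} \approx 1.2581$)
$o{\left(r,j \right)} = \frac{1}{5 + j - 5 r}$ ($o{\left(r,j \right)} = \frac{1}{- 5 \left(r - 1\right) + j} = \frac{1}{- 5 \left(-1 + r\right) + j} = \frac{1}{\left(5 - 5 r\right) + j} = \frac{1}{5 + j - 5 r}$)
$o{\left(C,2 \right)} n = \frac{1}{5 + 2 - -20} \cdot \frac{3707163}{2946526} = \frac{1}{5 + 2 + 20} \cdot \frac{3707163}{2946526} = \frac{1}{27} \cdot \frac{3707163}{2946526} = \frac{411907}{8839578}$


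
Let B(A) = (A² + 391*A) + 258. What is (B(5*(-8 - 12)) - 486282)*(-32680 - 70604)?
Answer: 53204067216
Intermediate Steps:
B(A) = 258 + A² + 391*A
(B(5*(-8 - 12)) - 486282)*(-32680 - 70604) = ((258 + (5*(-8 - 12))² + 391*(5*(-8 - 12))) - 486282)*(-32680 - 70604) = ((258 + (5*(-20))² + 391*(5*(-20))) - 486282)*(-103284) = ((258 + (-100)² + 391*(-100)) - 486282)*(-103284) = ((258 + 10000 - 39100) - 486282)*(-103284) = (-28842 - 486282)*(-103284) = -515124*(-103284) = 53204067216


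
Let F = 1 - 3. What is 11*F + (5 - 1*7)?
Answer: -24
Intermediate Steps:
F = -2
11*F + (5 - 1*7) = 11*(-2) + (5 - 1*7) = -22 + (5 - 7) = -22 - 2 = -24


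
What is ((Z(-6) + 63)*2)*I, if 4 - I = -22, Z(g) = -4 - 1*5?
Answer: 2808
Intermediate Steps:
Z(g) = -9 (Z(g) = -4 - 5 = -9)
I = 26 (I = 4 - 1*(-22) = 4 + 22 = 26)
((Z(-6) + 63)*2)*I = ((-9 + 63)*2)*26 = (54*2)*26 = 108*26 = 2808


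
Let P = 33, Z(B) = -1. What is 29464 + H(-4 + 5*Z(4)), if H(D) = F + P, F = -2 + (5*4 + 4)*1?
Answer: 29519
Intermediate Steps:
F = 22 (F = -2 + (20 + 4)*1 = -2 + 24*1 = -2 + 24 = 22)
H(D) = 55 (H(D) = 22 + 33 = 55)
29464 + H(-4 + 5*Z(4)) = 29464 + 55 = 29519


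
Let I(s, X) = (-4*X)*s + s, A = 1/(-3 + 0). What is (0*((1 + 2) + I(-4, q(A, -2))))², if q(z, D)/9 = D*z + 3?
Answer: 0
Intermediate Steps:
A = -⅓ (A = 1/(-3) = -⅓ ≈ -0.33333)
q(z, D) = 27 + 9*D*z (q(z, D) = 9*(D*z + 3) = 9*(3 + D*z) = 27 + 9*D*z)
I(s, X) = s - 4*X*s (I(s, X) = -4*X*s + s = s - 4*X*s)
(0*((1 + 2) + I(-4, q(A, -2))))² = (0*((1 + 2) - 4*(1 - 4*(27 + 9*(-2)*(-⅓)))))² = (0*(3 - 4*(1 - 4*(27 + 6))))² = (0*(3 - 4*(1 - 4*33)))² = (0*(3 - 4*(1 - 132)))² = (0*(3 - 4*(-131)))² = (0*(3 + 524))² = (0*527)² = 0² = 0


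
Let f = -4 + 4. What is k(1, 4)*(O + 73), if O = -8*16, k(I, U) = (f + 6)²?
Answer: -1980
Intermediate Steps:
f = 0
k(I, U) = 36 (k(I, U) = (0 + 6)² = 6² = 36)
O = -128
k(1, 4)*(O + 73) = 36*(-128 + 73) = 36*(-55) = -1980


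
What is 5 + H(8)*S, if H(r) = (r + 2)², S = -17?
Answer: -1695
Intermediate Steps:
H(r) = (2 + r)²
5 + H(8)*S = 5 + (2 + 8)²*(-17) = 5 + 10²*(-17) = 5 + 100*(-17) = 5 - 1700 = -1695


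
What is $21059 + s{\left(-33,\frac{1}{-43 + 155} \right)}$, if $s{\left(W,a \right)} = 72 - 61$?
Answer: $21070$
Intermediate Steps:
$s{\left(W,a \right)} = 11$
$21059 + s{\left(-33,\frac{1}{-43 + 155} \right)} = 21059 + 11 = 21070$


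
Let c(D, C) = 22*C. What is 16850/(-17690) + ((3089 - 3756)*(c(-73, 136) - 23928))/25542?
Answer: 12329914829/22591899 ≈ 545.77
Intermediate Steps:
16850/(-17690) + ((3089 - 3756)*(c(-73, 136) - 23928))/25542 = 16850/(-17690) + ((3089 - 3756)*(22*136 - 23928))/25542 = 16850*(-1/17690) - 667*(2992 - 23928)*(1/25542) = -1685/1769 - 667*(-20936)*(1/25542) = -1685/1769 + 13964312*(1/25542) = -1685/1769 + 6982156/12771 = 12329914829/22591899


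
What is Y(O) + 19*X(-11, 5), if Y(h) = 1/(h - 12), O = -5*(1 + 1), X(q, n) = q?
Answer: -4599/22 ≈ -209.05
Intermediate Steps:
O = -10 (O = -5*2 = -10)
Y(h) = 1/(-12 + h)
Y(O) + 19*X(-11, 5) = 1/(-12 - 10) + 19*(-11) = 1/(-22) - 209 = -1/22 - 209 = -4599/22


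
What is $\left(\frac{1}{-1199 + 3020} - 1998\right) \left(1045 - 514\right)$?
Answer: $- \frac{643989189}{607} \approx -1.0609 \cdot 10^{6}$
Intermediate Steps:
$\left(\frac{1}{-1199 + 3020} - 1998\right) \left(1045 - 514\right) = \left(\frac{1}{1821} - 1998\right) 531 = \left(- \frac{3638357}{1821}\right) 531 = - \frac{643989189}{607}$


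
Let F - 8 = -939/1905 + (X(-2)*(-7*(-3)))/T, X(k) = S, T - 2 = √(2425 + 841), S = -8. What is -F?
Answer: -1125951/147955 + 12*√3266/233 ≈ -4.6668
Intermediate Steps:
T = 2 + √3266 (T = 2 + √(2425 + 841) = 2 + √3266 ≈ 59.149)
X(k) = -8
F = 4767/635 - 168/(2 + √3266) (F = 8 + (-939/1905 + (-(-56)*(-3))/(2 + √3266)) = 8 + (-939*1/1905 + (-8*21)/(2 + √3266)) = 8 + (-313/635 - 168/(2 + √3266)) = 4767/635 - 168/(2 + √3266) ≈ 4.6668)
-F = -(1125951/147955 - 12*√3266/233) = -1125951/147955 + 12*√3266/233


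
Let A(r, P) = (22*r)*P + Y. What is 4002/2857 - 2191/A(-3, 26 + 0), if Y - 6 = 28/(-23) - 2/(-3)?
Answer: 904266459/337205996 ≈ 2.6816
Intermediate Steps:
Y = 376/69 (Y = 6 + (28/(-23) - 2/(-3)) = 6 + (28*(-1/23) - 2*(-1/3)) = 6 + (-28/23 + 2/3) = 6 - 38/69 = 376/69 ≈ 5.4493)
A(r, P) = 376/69 + 22*P*r (A(r, P) = (22*r)*P + 376/69 = 22*P*r + 376/69 = 376/69 + 22*P*r)
4002/2857 - 2191/A(-3, 26 + 0) = 4002/2857 - 2191/(376/69 + 22*(26 + 0)*(-3)) = 4002*(1/2857) - 2191/(376/69 + 22*26*(-3)) = 4002/2857 - 2191/(376/69 - 1716) = 4002/2857 - 2191/(-118028/69) = 4002/2857 - 2191*(-69/118028) = 4002/2857 + 151179/118028 = 904266459/337205996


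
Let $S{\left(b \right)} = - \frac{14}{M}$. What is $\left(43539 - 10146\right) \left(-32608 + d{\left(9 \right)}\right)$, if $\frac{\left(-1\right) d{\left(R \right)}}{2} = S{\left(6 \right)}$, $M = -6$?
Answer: $-1089034778$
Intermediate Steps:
$S{\left(b \right)} = \frac{7}{3}$ ($S{\left(b \right)} = - \frac{14}{-6} = \left(-14\right) \left(- \frac{1}{6}\right) = \frac{7}{3}$)
$d{\left(R \right)} = - \frac{14}{3}$ ($d{\left(R \right)} = \left(-2\right) \frac{7}{3} = - \frac{14}{3}$)
$\left(43539 - 10146\right) \left(-32608 + d{\left(9 \right)}\right) = \left(43539 - 10146\right) \left(-32608 - \frac{14}{3}\right) = 33393 \left(- \frac{97838}{3}\right) = -1089034778$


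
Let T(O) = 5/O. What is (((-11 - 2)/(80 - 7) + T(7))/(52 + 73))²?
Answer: 75076/4080015625 ≈ 1.8401e-5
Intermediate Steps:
(((-11 - 2)/(80 - 7) + T(7))/(52 + 73))² = (((-11 - 2)/(80 - 7) + 5/7)/(52 + 73))² = ((-13/73 + 5*(⅐))/125)² = ((-13*1/73 + 5/7)*(1/125))² = ((-13/73 + 5/7)*(1/125))² = ((274/511)*(1/125))² = (274/63875)² = 75076/4080015625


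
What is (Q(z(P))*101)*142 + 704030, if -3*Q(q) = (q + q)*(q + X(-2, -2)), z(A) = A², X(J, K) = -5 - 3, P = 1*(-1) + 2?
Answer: 2312878/3 ≈ 7.7096e+5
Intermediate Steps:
P = 1 (P = -1 + 2 = 1)
X(J, K) = -8
Q(q) = -2*q*(-8 + q)/3 (Q(q) = -(q + q)*(q - 8)/3 = -2*q*(-8 + q)/3)
(Q(z(P))*101)*142 + 704030 = (((⅔)*1²*(8 - 1*1²))*101)*142 + 704030 = (((⅔)*1*(8 - 1*1))*101)*142 + 704030 = (((⅔)*1*(8 - 1))*101)*142 + 704030 = (((⅔)*1*7)*101)*142 + 704030 = ((14/3)*101)*142 + 704030 = (1414/3)*142 + 704030 = 200788/3 + 704030 = 2312878/3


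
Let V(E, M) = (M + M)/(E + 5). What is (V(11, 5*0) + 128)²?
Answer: 16384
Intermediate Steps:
V(E, M) = 2*M/(5 + E) (V(E, M) = (2*M)/(5 + E) = 2*M/(5 + E))
(V(11, 5*0) + 128)² = (2*(5*0)/(5 + 11) + 128)² = (2*0/16 + 128)² = (2*0*(1/16) + 128)² = (0 + 128)² = 128² = 16384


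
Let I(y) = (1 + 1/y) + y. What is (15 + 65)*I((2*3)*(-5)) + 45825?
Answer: 130507/3 ≈ 43502.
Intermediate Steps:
I(y) = 1 + y + 1/y (I(y) = (1 + 1/y) + y = 1 + y + 1/y)
(15 + 65)*I((2*3)*(-5)) + 45825 = (15 + 65)*(1 + (2*3)*(-5) + 1/((2*3)*(-5))) + 45825 = 80*(1 + 6*(-5) + 1/(6*(-5))) + 45825 = 80*(1 - 30 + 1/(-30)) + 45825 = 80*(1 - 30 - 1/30) + 45825 = 80*(-871/30) + 45825 = -6968/3 + 45825 = 130507/3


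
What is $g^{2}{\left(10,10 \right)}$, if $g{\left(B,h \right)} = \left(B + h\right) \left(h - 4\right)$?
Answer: $14400$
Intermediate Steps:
$g{\left(B,h \right)} = \left(-4 + h\right) \left(B + h\right)$ ($g{\left(B,h \right)} = \left(B + h\right) \left(-4 + h\right) = \left(-4 + h\right) \left(B + h\right)$)
$g^{2}{\left(10,10 \right)} = \left(10^{2} - 40 - 40 + 10 \cdot 10\right)^{2} = \left(100 - 40 - 40 + 100\right)^{2} = 120^{2} = 14400$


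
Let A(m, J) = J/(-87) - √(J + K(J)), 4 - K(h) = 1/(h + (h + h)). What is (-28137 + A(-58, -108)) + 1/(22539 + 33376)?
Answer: -45623117326/1621535 - I*√33695/18 ≈ -28136.0 - 10.198*I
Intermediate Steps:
K(h) = 4 - 1/(3*h) (K(h) = 4 - 1/(h + (h + h)) = 4 - 1/(h + 2*h) = 4 - 1/(3*h))
A(m, J) = -√(4 + J - 1/(3*J)) - J/87 (A(m, J) = J/(-87) - √(J + (4 - 1/(3*J))) = J*(-1/87) - √(4 + J - 1/(3*J)) = -J/87 - √(4 + J - 1/(3*J)) = -√(4 + J - 1/(3*J)) - J/87)
(-28137 + A(-58, -108)) + 1/(22539 + 33376) = (-28137 + (-√(36 - 3/(-108) + 9*(-108))/3 - 1/87*(-108))) + 1/(22539 + 33376) = (-28137 + (-√(36 - 3*(-1/108) - 972)/3 + 36/29)) + 1/55915 = (-28137 + (-√(36 + 1/36 - 972)/3 + 36/29)) + 1/55915 = (-28137 + (-I*√33695/18 + 36/29)) + 1/55915 = (-28137 + (36/29 - I*√33695/18)) + 1/55915 = (-815937/29 - I*√33695/18) + 1/55915 = -45623117326/1621535 - I*√33695/18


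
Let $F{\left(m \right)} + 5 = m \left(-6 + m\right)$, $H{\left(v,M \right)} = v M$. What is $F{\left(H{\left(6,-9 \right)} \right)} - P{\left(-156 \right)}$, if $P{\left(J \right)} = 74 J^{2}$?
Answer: $-1797629$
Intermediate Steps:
$H{\left(v,M \right)} = M v$
$F{\left(m \right)} = -5 + m \left(-6 + m\right)$
$F{\left(H{\left(6,-9 \right)} \right)} - P{\left(-156 \right)} = \left(-5 + \left(\left(-9\right) 6\right)^{2} - 6 \left(\left(-9\right) 6\right)\right) - 74 \left(-156\right)^{2} = \left(-5 + \left(-54\right)^{2} - -324\right) - 74 \cdot 24336 = \left(-5 + 2916 + 324\right) - 1800864 = 3235 - 1800864 = -1797629$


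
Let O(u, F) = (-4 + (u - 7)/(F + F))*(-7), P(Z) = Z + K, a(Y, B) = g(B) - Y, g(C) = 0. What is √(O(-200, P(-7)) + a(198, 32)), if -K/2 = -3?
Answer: I*√3578/2 ≈ 29.908*I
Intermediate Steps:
K = 6 (K = -2*(-3) = 6)
a(Y, B) = -Y (a(Y, B) = 0 - Y = -Y)
P(Z) = 6 + Z (P(Z) = Z + 6 = 6 + Z)
O(u, F) = 28 - 7*(-7 + u)/(2*F) (O(u, F) = (-4 + (-7 + u)/((2*F)))*(-7) = (-4 + (-7 + u)*(1/(2*F)))*(-7) = (-4 + (-7 + u)/(2*F))*(-7) = 28 - 7*(-7 + u)/(2*F))
√(O(-200, P(-7)) + a(198, 32)) = √(7*(7 - 1*(-200) + 8*(6 - 7))/(2*(6 - 7)) - 1*198) = √((7/2)*(7 + 200 + 8*(-1))/(-1) - 198) = √((7/2)*(-1)*(7 + 200 - 8) - 198) = √((7/2)*(-1)*199 - 198) = √(-1393/2 - 198) = √(-1789/2) = I*√3578/2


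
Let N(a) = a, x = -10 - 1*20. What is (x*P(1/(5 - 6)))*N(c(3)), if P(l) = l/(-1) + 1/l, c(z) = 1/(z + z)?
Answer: 0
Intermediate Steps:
c(z) = 1/(2*z)
x = -30 (x = -10 - 20 = -30)
P(l) = 1/l - l (P(l) = l*(-1) + 1/l = -l + 1/l = 1/l - l)
(x*P(1/(5 - 6)))*N(c(3)) = (-30*(1/(1/(5 - 6)) - 1/(5 - 6)))*((½)/3) = (-30*(1/(1/(-1)) - 1/(-1)))*((½)*(⅓)) = -30*(1/(-1) - 1*(-1))*(⅙) = -30*(-1 + 1)*(⅙) = -30*0*(⅙) = 0*(⅙) = 0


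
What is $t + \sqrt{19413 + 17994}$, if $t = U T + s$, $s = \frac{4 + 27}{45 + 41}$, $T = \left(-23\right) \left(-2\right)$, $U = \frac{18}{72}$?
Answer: $\frac{510}{43} + \sqrt{37407} \approx 205.27$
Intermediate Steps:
$U = \frac{1}{4}$ ($U = 18 \cdot \frac{1}{72} = \frac{1}{4} \approx 0.25$)
$T = 46$
$s = \frac{31}{86} \approx 0.36047$
$t = \frac{510}{43}$ ($t = \frac{1}{4} \cdot 46 + \frac{31}{86} = \frac{23}{2} + \frac{31}{86} = \frac{510}{43} \approx 11.86$)
$t + \sqrt{19413 + 17994} = \frac{510}{43} + \sqrt{19413 + 17994} = \frac{510}{43} + \sqrt{37407}$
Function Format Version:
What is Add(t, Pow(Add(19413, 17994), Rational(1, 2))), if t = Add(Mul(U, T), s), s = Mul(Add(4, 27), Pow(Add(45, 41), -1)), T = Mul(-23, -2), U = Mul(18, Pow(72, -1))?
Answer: Add(Rational(510, 43), Pow(37407, Rational(1, 2))) ≈ 205.27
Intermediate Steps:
U = Rational(1, 4) (U = Mul(18, Rational(1, 72)) = Rational(1, 4) ≈ 0.25000)
T = 46
s = Rational(31, 86) (s = Mul(31, Pow(86, -1)) = Mul(31, Rational(1, 86)) = Rational(31, 86) ≈ 0.36047)
t = Rational(510, 43) (t = Add(Mul(Rational(1, 4), 46), Rational(31, 86)) = Add(Rational(23, 2), Rational(31, 86)) = Rational(510, 43) ≈ 11.860)
Add(t, Pow(Add(19413, 17994), Rational(1, 2))) = Add(Rational(510, 43), Pow(Add(19413, 17994), Rational(1, 2))) = Add(Rational(510, 43), Pow(37407, Rational(1, 2)))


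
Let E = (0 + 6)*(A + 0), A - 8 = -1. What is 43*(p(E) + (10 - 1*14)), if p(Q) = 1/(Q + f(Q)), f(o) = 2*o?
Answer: -21629/126 ≈ -171.66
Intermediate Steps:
A = 7 (A = 8 - 1 = 7)
E = 42 (E = (0 + 6)*(7 + 0) = 6*7 = 42)
p(Q) = 1/(3*Q) (p(Q) = 1/(Q + 2*Q) = 1/(3*Q))
43*(p(E) + (10 - 1*14)) = 43*((1/3)/42 + (10 - 1*14)) = 43*((1/3)*(1/42) + (10 - 14)) = 43*(1/126 - 4) = 43*(-503/126) = -21629/126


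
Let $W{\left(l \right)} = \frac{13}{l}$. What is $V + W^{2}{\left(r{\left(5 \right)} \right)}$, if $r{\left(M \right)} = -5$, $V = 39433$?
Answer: $\frac{985994}{25} \approx 39440.0$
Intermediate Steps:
$V + W^{2}{\left(r{\left(5 \right)} \right)} = 39433 + \left(\frac{13}{-5}\right)^{2} = 39433 + \left(13 \left(- \frac{1}{5}\right)\right)^{2} = 39433 + \left(- \frac{13}{5}\right)^{2} = 39433 + \frac{169}{25} = \frac{985994}{25}$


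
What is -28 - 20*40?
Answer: -828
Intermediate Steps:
-28 - 20*40 = -28 - 800 = -828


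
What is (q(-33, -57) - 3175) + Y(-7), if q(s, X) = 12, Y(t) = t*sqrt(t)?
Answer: -3163 - 7*I*sqrt(7) ≈ -3163.0 - 18.52*I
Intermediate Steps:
Y(t) = t**(3/2)
(q(-33, -57) - 3175) + Y(-7) = (12 - 3175) + (-7)**(3/2) = -3163 - 7*I*sqrt(7)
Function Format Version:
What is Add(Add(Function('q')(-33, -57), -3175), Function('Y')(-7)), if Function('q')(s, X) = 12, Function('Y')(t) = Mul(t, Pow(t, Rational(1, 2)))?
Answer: Add(-3163, Mul(-7, I, Pow(7, Rational(1, 2)))) ≈ Add(-3163.0, Mul(-18.520, I))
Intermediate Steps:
Function('Y')(t) = Pow(t, Rational(3, 2))
Add(Add(Function('q')(-33, -57), -3175), Function('Y')(-7)) = Add(Add(12, -3175), Pow(-7, Rational(3, 2))) = Add(-3163, Mul(-7, I, Pow(7, Rational(1, 2))))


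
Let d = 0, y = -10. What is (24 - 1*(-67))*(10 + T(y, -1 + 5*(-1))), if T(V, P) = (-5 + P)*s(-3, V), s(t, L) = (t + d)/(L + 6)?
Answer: 637/4 ≈ 159.25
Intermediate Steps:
s(t, L) = t/(6 + L) (s(t, L) = (t + 0)/(L + 6) = t/(6 + L))
T(V, P) = -3*(-5 + P)/(6 + V) (T(V, P) = (-5 + P)*(-3/(6 + V)) = -3*(-5 + P)/(6 + V))
(24 - 1*(-67))*(10 + T(y, -1 + 5*(-1))) = (24 - 1*(-67))*(10 + 3*(5 - (-1 + 5*(-1)))/(6 - 10)) = (24 + 67)*(10 + 3*(5 - (-1 - 5))/(-4)) = 91*(10 + 3*(-¼)*(5 - 1*(-6))) = 91*(10 + 3*(-¼)*(5 + 6)) = 91*(10 + 3*(-¼)*11) = 91*(10 - 33/4) = 91*(7/4) = 637/4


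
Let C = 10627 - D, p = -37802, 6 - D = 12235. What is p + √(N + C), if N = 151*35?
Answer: -37802 + √28141 ≈ -37634.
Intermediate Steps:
D = -12229 (D = 6 - 1*12235 = 6 - 12235 = -12229)
N = 5285
C = 22856 (C = 10627 - 1*(-12229) = 10627 + 12229 = 22856)
p + √(N + C) = -37802 + √(5285 + 22856) = -37802 + √28141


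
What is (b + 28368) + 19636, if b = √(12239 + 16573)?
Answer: 48004 + 98*√3 ≈ 48174.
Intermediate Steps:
b = 98*√3 (b = √28812 = 98*√3 ≈ 169.74)
(b + 28368) + 19636 = (98*√3 + 28368) + 19636 = (28368 + 98*√3) + 19636 = 48004 + 98*√3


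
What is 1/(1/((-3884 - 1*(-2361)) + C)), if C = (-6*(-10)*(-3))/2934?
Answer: -248259/163 ≈ -1523.1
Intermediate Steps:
C = -10/163 (C = (60*(-3))*(1/2934) = -180*1/2934 = -10/163 ≈ -0.061350)
1/(1/((-3884 - 1*(-2361)) + C)) = 1/(1/((-3884 - 1*(-2361)) - 10/163)) = 1/(1/((-3884 + 2361) - 10/163)) = 1/(1/(-1523 - 10/163)) = 1/(1/(-248259/163)) = 1/(-163/248259) = -248259/163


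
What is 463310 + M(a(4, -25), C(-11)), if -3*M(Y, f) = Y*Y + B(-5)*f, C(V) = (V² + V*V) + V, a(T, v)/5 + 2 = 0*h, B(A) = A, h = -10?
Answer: 1390985/3 ≈ 4.6366e+5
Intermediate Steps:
a(T, v) = -10 (a(T, v) = -10 + 5*(0*(-10)) = -10 + 5*0 = -10 + 0 = -10)
C(V) = V + 2*V² (C(V) = (V² + V²) + V = 2*V² + V = V + 2*V²)
M(Y, f) = -Y²/3 + 5*f/3 (M(Y, f) = -(Y*Y - 5*f)/3 = -(Y² - 5*f)/3 = -Y²/3 + 5*f/3)
463310 + M(a(4, -25), C(-11)) = 463310 + (-⅓*(-10)² + 5*(-11*(1 + 2*(-11)))/3) = 463310 + (-⅓*100 + 5*(-11*(1 - 22))/3) = 463310 + (-100/3 + 5*(-11*(-21))/3) = 463310 + (-100/3 + (5/3)*231) = 463310 + (-100/3 + 385) = 463310 + 1055/3 = 1390985/3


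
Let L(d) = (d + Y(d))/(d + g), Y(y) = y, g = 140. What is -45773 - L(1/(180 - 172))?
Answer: -51311535/1121 ≈ -45773.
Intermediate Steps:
L(d) = 2*d/(140 + d) (L(d) = (d + d)/(d + 140) = (2*d)/(140 + d) = 2*d/(140 + d))
-45773 - L(1/(180 - 172)) = -45773 - 2/((180 - 172)*(140 + 1/(180 - 172))) = -45773 - 2/(8*(140 + 1/8)) = -45773 - 2/(8*1121/8) = -45773 - 2*8/(8*1121) = -45773 - 1*2/1121 = -45773 - 2/1121 = -51311535/1121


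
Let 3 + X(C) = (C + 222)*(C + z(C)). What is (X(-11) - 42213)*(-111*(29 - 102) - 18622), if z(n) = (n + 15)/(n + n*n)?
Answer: 25762219647/55 ≈ 4.6840e+8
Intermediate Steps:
z(n) = (15 + n)/(n + n²)
X(C) = -3 + (222 + C)*(C + (15 + C)/(C*(1 + C))) (X(C) = -3 + (C + 222)*(C + (15 + C)/(C*(1 + C))) = -3 + (222 + C)*(C + (15 + C)/(C*(1 + C))))
(X(-11) - 42213)*(-111*(29 - 102) - 18622) = ((3330 + (-11)⁴ + 220*(-11)² + 223*(-11)³ + 234*(-11))/((-11)*(1 - 11)) - 42213)*(-111*(29 - 102) - 18622) = (-1/11*(3330 + 14641 + 220*121 + 223*(-1331) - 2574)/(-10) - 42213)*(-111*(-73) - 18622) = (-1/11*(-⅒)*(3330 + 14641 + 26620 - 296813 - 2574) - 42213)*(8103 - 18622) = (-1/11*(-⅒)*(-254796) - 42213)*(-10519) = (-127398/55 - 42213)*(-10519) = -2449113/55*(-10519) = 25762219647/55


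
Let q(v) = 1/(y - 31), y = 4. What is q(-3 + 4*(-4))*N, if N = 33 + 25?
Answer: -58/27 ≈ -2.1481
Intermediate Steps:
q(v) = -1/27 (q(v) = 1/(4 - 31) = 1/(-27) = -1/27)
N = 58
q(-3 + 4*(-4))*N = -1/27*58 = -58/27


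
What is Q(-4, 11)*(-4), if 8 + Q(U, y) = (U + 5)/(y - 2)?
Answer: 284/9 ≈ 31.556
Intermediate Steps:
Q(U, y) = -8 + (5 + U)/(-2 + y) (Q(U, y) = -8 + (U + 5)/(y - 2) = -8 + (5 + U)/(-2 + y))
Q(-4, 11)*(-4) = ((21 - 4 - 8*11)/(-2 + 11))*(-4) = ((21 - 4 - 88)/9)*(-4) = ((⅑)*(-71))*(-4) = -71/9*(-4) = 284/9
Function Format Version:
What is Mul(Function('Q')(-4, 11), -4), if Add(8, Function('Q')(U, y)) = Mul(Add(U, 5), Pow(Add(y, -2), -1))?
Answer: Rational(284, 9) ≈ 31.556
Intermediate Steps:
Function('Q')(U, y) = Add(-8, Mul(Pow(Add(-2, y), -1), Add(5, U))) (Function('Q')(U, y) = Add(-8, Mul(Add(U, 5), Pow(Add(y, -2), -1))) = Add(-8, Mul(Add(5, U), Pow(Add(-2, y), -1))) = Add(-8, Mul(Pow(Add(-2, y), -1), Add(5, U))))
Mul(Function('Q')(-4, 11), -4) = Mul(Mul(Pow(Add(-2, 11), -1), Add(21, -4, Mul(-8, 11))), -4) = Mul(Mul(Pow(9, -1), Add(21, -4, -88)), -4) = Mul(Mul(Rational(1, 9), -71), -4) = Mul(Rational(-71, 9), -4) = Rational(284, 9)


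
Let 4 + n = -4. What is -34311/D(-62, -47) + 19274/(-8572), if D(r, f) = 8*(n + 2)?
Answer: 24432395/34288 ≈ 712.56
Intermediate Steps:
n = -8 (n = -4 - 4 = -8)
D(r, f) = -48 (D(r, f) = 8*(-8 + 2) = 8*(-6) = -48)
-34311/D(-62, -47) + 19274/(-8572) = -34311/(-48) + 19274/(-8572) = -34311*(-1/48) + 19274*(-1/8572) = 11437/16 - 9637/4286 = 24432395/34288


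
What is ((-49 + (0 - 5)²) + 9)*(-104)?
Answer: 1560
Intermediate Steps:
((-49 + (0 - 5)²) + 9)*(-104) = ((-49 + (-5)²) + 9)*(-104) = ((-49 + 25) + 9)*(-104) = (-24 + 9)*(-104) = -15*(-104) = 1560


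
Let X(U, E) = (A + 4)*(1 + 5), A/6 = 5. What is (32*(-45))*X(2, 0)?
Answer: -293760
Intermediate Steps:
A = 30 (A = 6*5 = 30)
X(U, E) = 204 (X(U, E) = (30 + 4)*(1 + 5) = 34*6 = 204)
(32*(-45))*X(2, 0) = (32*(-45))*204 = -1440*204 = -293760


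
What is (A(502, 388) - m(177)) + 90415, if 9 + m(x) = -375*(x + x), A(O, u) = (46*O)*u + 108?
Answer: 9182978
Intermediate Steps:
A(O, u) = 108 + 46*O*u (A(O, u) = 46*O*u + 108 = 108 + 46*O*u)
m(x) = -9 - 750*x (m(x) = -9 - 375*(x + x) = -9 - 750*x)
(A(502, 388) - m(177)) + 90415 = ((108 + 46*502*388) - (-9 - 750*177)) + 90415 = ((108 + 8959696) - (-9 - 132750)) + 90415 = (8959804 - 1*(-132759)) + 90415 = (8959804 + 132759) + 90415 = 9092563 + 90415 = 9182978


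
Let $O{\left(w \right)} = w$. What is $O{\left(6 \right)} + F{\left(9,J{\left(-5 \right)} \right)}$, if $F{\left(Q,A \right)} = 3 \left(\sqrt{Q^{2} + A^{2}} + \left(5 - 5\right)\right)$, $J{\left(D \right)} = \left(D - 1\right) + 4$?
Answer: $6 + 3 \sqrt{85} \approx 33.659$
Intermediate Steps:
$J{\left(D \right)} = 3 + D$ ($J{\left(D \right)} = \left(-1 + D\right) + 4 = 3 + D$)
$F{\left(Q,A \right)} = 3 \sqrt{A^{2} + Q^{2}}$ ($F{\left(Q,A \right)} = 3 \left(\sqrt{A^{2} + Q^{2}} + 0\right) = 3 \sqrt{A^{2} + Q^{2}}$)
$O{\left(6 \right)} + F{\left(9,J{\left(-5 \right)} \right)} = 6 + 3 \sqrt{\left(3 - 5\right)^{2} + 9^{2}} = 6 + 3 \sqrt{\left(-2\right)^{2} + 81} = 6 + 3 \sqrt{4 + 81} = 6 + 3 \sqrt{85}$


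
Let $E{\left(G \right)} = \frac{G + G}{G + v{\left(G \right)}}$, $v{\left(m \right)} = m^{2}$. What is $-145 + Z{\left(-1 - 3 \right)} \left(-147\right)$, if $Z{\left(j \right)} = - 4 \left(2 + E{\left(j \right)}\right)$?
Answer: $639$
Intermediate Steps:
$E{\left(G \right)} = \frac{2 G}{G + G^{2}}$ ($E{\left(G \right)} = \frac{G + G}{G + G^{2}} = \frac{2 G}{G + G^{2}}$)
$Z{\left(j \right)} = -8 - \frac{8}{1 + j}$ ($Z{\left(j \right)} = - 4 \left(2 + \frac{2}{1 + j}\right) = -8 - \frac{8}{1 + j}$)
$-145 + Z{\left(-1 - 3 \right)} \left(-147\right) = -145 + \frac{8 \left(-2 - \left(-1 - 3\right)\right)}{1 - 4} \left(-147\right) = -145 + \frac{8 \left(-2 - -4\right)}{1 - 4} \left(-147\right) = -145 + \frac{8 \left(-2 + 4\right)}{-3} \left(-147\right) = -145 + 8 \left(- \frac{1}{3}\right) 2 \left(-147\right) = -145 - -784 = -145 + 784 = 639$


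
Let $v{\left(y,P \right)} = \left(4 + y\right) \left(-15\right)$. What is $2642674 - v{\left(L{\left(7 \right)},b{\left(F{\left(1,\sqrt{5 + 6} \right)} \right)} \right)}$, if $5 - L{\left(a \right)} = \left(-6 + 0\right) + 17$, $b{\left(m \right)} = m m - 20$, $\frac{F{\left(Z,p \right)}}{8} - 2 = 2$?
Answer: $2642644$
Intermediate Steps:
$F{\left(Z,p \right)} = 32$ ($F{\left(Z,p \right)} = 16 + 8 \cdot 2 = 16 + 16 = 32$)
$b{\left(m \right)} = -20 + m^{2}$ ($b{\left(m \right)} = m^{2} - 20 = -20 + m^{2}$)
$L{\left(a \right)} = -6$ ($L{\left(a \right)} = 5 - \left(\left(-6 + 0\right) + 17\right) = 5 - \left(-6 + 17\right) = 5 - 11 = -6$)
$v{\left(y,P \right)} = -60 - 15 y$
$2642674 - v{\left(L{\left(7 \right)},b{\left(F{\left(1,\sqrt{5 + 6} \right)} \right)} \right)} = 2642674 - \left(-60 - -90\right) = 2642674 - \left(-60 + 90\right) = 2642674 - 30 = 2642644$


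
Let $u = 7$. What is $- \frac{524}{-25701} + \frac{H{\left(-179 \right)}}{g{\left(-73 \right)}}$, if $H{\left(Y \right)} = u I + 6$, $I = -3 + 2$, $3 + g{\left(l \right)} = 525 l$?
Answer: $\frac{2234397}{109451992} \approx 0.020414$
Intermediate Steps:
$g{\left(l \right)} = -3 + 525 l$
$I = -1$
$H{\left(Y \right)} = -1$ ($H{\left(Y \right)} = 7 \left(-1\right) + 6 = -7 + 6 = -1$)
$- \frac{524}{-25701} + \frac{H{\left(-179 \right)}}{g{\left(-73 \right)}} = - \frac{524}{-25701} - \frac{1}{-3 + 525 \left(-73\right)} = \left(-524\right) \left(- \frac{1}{25701}\right) - \frac{1}{-3 - 38325} = \frac{524}{25701} - \frac{1}{-38328} = \frac{524}{25701} - - \frac{1}{38328} = \frac{524}{25701} + \frac{1}{38328} = \frac{2234397}{109451992}$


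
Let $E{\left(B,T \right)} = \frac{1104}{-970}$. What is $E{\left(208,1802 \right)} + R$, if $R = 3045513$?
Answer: $\frac{1477073253}{485} \approx 3.0455 \cdot 10^{6}$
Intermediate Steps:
$E{\left(B,T \right)} = - \frac{552}{485}$ ($E{\left(B,T \right)} = 1104 \left(- \frac{1}{970}\right) = - \frac{552}{485}$)
$E{\left(208,1802 \right)} + R = - \frac{552}{485} + 3045513 = \frac{1477073253}{485}$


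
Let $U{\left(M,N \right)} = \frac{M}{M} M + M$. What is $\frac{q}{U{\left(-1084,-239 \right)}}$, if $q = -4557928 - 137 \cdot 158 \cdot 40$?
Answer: $\frac{677971}{271} \approx 2501.7$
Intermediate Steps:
$U{\left(M,N \right)} = 2 M$ ($U{\left(M,N \right)} = 1 M + M = M + M = 2 M$)
$q = -5423768$ ($q = -4557928 - 21646 \cdot 40 = -4557928 - 865840 = -5423768$)
$\frac{q}{U{\left(-1084,-239 \right)}} = - \frac{5423768}{2 \left(-1084\right)} = - \frac{5423768}{-2168} = \left(-5423768\right) \left(- \frac{1}{2168}\right) = \frac{677971}{271}$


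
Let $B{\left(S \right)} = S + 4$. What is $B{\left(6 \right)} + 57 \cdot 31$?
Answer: $1777$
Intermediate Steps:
$B{\left(S \right)} = 4 + S$
$B{\left(6 \right)} + 57 \cdot 31 = \left(4 + 6\right) + 57 \cdot 31 = 10 + 1767 = 1777$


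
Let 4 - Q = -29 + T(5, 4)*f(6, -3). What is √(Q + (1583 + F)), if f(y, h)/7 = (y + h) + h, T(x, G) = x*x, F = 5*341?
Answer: 9*√41 ≈ 57.628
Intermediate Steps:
F = 1705
T(x, G) = x²
f(y, h) = 7*y + 14*h (f(y, h) = 7*((y + h) + h) = 7*((h + y) + h) = 7*(y + 2*h) = 7*y + 14*h)
Q = 33 (Q = 4 - (-29 + 5²*(7*6 + 14*(-3))) = 4 - (-29 + 25*(42 - 42)) = 4 - (-29 + 25*0) = 4 - (-29 + 0) = 4 - 1*(-29) = 4 + 29 = 33)
√(Q + (1583 + F)) = √(33 + (1583 + 1705)) = √(33 + 3288) = √3321 = 9*√41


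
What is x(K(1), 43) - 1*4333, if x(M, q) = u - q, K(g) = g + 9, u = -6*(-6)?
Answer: -4340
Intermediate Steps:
u = 36
K(g) = 9 + g
x(M, q) = 36 - q
x(K(1), 43) - 1*4333 = (36 - 1*43) - 1*4333 = (36 - 43) - 4333 = -7 - 4333 = -4340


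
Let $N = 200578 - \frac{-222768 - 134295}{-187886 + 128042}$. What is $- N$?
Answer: $- \frac{4001010923}{19948} \approx -2.0057 \cdot 10^{5}$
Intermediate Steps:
$N = \frac{4001010923}{19948}$ ($N = 200578 - - \frac{357063}{-59844} = 200578 - \left(-357063\right) \left(- \frac{1}{59844}\right) = 200578 - \frac{119021}{19948} = \frac{4001010923}{19948} \approx 2.0057 \cdot 10^{5}$)
$- N = \left(-1\right) \frac{4001010923}{19948} = - \frac{4001010923}{19948}$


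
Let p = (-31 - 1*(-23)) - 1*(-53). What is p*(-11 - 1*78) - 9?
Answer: -4014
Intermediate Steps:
p = 45 (p = (-31 + 23) + 53 = -8 + 53 = 45)
p*(-11 - 1*78) - 9 = 45*(-11 - 1*78) - 9 = 45*(-11 - 78) - 9 = 45*(-89) - 9 = -4005 - 9 = -4014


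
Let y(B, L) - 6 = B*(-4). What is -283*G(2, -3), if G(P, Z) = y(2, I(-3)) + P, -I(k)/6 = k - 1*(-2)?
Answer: 0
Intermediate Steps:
I(k) = -12 - 6*k (I(k) = -6*(k - 1*(-2)) = -6*(k + 2) = -6*(2 + k) = -12 - 6*k)
y(B, L) = 6 - 4*B (y(B, L) = 6 + B*(-4) = 6 - 4*B)
G(P, Z) = -2 + P (G(P, Z) = (6 - 4*2) + P = (6 - 8) + P = -2 + P)
-283*G(2, -3) = -283*(-2 + 2) = -283*0 = 0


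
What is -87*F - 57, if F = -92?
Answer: 7947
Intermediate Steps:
-87*F - 57 = -87*(-92) - 57 = 8004 - 57 = 7947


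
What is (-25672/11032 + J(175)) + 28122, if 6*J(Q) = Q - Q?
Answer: 38777029/1379 ≈ 28120.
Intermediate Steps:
J(Q) = 0 (J(Q) = (Q - Q)/6 = (⅙)*0 = 0)
(-25672/11032 + J(175)) + 28122 = (-25672/11032 + 0) + 28122 = (-25672*1/11032 + 0) + 28122 = (-3209/1379 + 0) + 28122 = -3209/1379 + 28122 = 38777029/1379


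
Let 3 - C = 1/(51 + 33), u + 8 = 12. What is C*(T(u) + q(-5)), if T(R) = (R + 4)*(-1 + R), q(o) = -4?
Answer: 1255/21 ≈ 59.762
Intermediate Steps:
u = 4 (u = -8 + 12 = 4)
C = 251/84 (C = 3 - 1/(51 + 33) = 3 - 1/84 = 251/84 ≈ 2.9881)
T(R) = (-1 + R)*(4 + R) (T(R) = (4 + R)*(-1 + R) = (-1 + R)*(4 + R))
C*(T(u) + q(-5)) = 251*((-4 + 4² + 3*4) - 4)/84 = 251*((-4 + 16 + 12) - 4)/84 = 251*(24 - 4)/84 = (251/84)*20 = 1255/21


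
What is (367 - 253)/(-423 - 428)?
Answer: -114/851 ≈ -0.13396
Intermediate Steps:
(367 - 253)/(-423 - 428) = 114/(-851) = 114*(-1/851) = -114/851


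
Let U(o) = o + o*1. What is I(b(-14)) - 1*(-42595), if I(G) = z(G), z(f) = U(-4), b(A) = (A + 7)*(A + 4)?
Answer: 42587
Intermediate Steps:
U(o) = 2*o (U(o) = o + o = 2*o)
b(A) = (4 + A)*(7 + A) (b(A) = (7 + A)*(4 + A) = (4 + A)*(7 + A))
z(f) = -8 (z(f) = 2*(-4) = -8)
I(G) = -8
I(b(-14)) - 1*(-42595) = -8 - 1*(-42595) = -8 + 42595 = 42587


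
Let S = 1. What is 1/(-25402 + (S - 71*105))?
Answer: -1/32856 ≈ -3.0436e-5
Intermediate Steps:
1/(-25402 + (S - 71*105)) = 1/(-25402 + (1 - 71*105)) = 1/(-25402 + (1 - 7455)) = 1/(-25402 - 7454) = 1/(-32856) = -1/32856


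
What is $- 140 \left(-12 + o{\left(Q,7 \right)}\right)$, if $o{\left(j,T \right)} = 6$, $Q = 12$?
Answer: $840$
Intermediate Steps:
$- 140 \left(-12 + o{\left(Q,7 \right)}\right) = - 140 \left(-12 + 6\right) = \left(-140\right) \left(-6\right) = 840$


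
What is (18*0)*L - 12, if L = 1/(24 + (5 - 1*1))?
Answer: -12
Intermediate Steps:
L = 1/28 (L = 1/(24 + (5 - 1)) = 1/(24 + 4) = 1/28 ≈ 0.035714)
(18*0)*L - 12 = (18*0)*(1/28) - 12 = 0*(1/28) - 12 = 0 - 12 = -12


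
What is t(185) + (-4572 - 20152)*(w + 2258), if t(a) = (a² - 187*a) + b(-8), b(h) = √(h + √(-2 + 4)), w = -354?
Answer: -47074866 + I*√(8 - √2) ≈ -4.7075e+7 + 2.5663*I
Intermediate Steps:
b(h) = √(h + √2)
t(a) = a² + √(-8 + √2) - 187*a (t(a) = (a² - 187*a) + √(-8 + √2) = a² + √(-8 + √2) - 187*a)
t(185) + (-4572 - 20152)*(w + 2258) = (185² + √(-8 + √2) - 187*185) + (-4572 - 20152)*(-354 + 2258) = (34225 + √(-8 + √2) - 34595) - 24724*1904 = (-370 + √(-8 + √2)) - 47074496 = -47074866 + √(-8 + √2)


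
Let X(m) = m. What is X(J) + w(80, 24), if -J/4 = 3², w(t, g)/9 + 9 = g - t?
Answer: -621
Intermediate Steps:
w(t, g) = -81 - 9*t + 9*g (w(t, g) = -81 + 9*(g - t) = -81 + (-9*t + 9*g) = -81 - 9*t + 9*g)
J = -36 (J = -4*3² = -4*9 = -36)
X(J) + w(80, 24) = -36 + (-81 - 9*80 + 9*24) = -36 + (-81 - 720 + 216) = -36 - 585 = -621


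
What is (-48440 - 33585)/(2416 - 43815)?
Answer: 82025/41399 ≈ 1.9813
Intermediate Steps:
(-48440 - 33585)/(2416 - 43815) = -82025/(-41399) = -82025*(-1/41399) = 82025/41399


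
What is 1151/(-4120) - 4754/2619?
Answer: -22600949/10790280 ≈ -2.0946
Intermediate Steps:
1151/(-4120) - 4754/2619 = 1151*(-1/4120) - 4754*1/2619 = -1151/4120 - 4754/2619 = -22600949/10790280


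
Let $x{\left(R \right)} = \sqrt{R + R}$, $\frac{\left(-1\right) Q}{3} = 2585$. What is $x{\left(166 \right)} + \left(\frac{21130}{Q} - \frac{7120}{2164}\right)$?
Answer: $- \frac{5047046}{839091} + 2 \sqrt{83} \approx 12.206$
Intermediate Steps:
$Q = -7755$ ($Q = \left(-3\right) 2585 = -7755$)
$x{\left(R \right)} = \sqrt{2} \sqrt{R}$ ($x{\left(R \right)} = \sqrt{2 R} = \sqrt{2} \sqrt{R}$)
$x{\left(166 \right)} + \left(\frac{21130}{Q} - \frac{7120}{2164}\right) = \sqrt{2} \sqrt{166} + \left(\frac{21130}{-7755} - \frac{7120}{2164}\right) = 2 \sqrt{83} + \left(21130 \left(- \frac{1}{7755}\right) - \frac{1780}{541}\right) = 2 \sqrt{83} - \frac{5047046}{839091} = - \frac{5047046}{839091} + 2 \sqrt{83}$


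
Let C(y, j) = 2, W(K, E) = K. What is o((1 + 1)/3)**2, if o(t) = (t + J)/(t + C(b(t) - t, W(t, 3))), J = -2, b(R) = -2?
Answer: 1/4 ≈ 0.25000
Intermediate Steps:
o(t) = (-2 + t)/(2 + t) (o(t) = (t - 2)/(t + 2) = (-2 + t)/(2 + t))
o((1 + 1)/3)**2 = ((-2 + (1 + 1)/3)/(2 + (1 + 1)/3))**2 = ((-2 + 2*(1/3))/(2 + 2*(1/3)))**2 = ((-2 + 2/3)/(2 + 2/3))**2 = (-4/3/(8/3))**2 = ((3/8)*(-4/3))**2 = (-1/2)**2 = 1/4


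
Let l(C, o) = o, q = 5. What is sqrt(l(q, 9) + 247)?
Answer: 16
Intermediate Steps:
sqrt(l(q, 9) + 247) = sqrt(9 + 247) = sqrt(256) = 16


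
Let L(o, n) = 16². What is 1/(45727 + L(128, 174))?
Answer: 1/45983 ≈ 2.1747e-5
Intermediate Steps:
L(o, n) = 256
1/(45727 + L(128, 174)) = 1/(45727 + 256) = 1/45983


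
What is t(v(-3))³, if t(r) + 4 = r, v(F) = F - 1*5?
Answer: -1728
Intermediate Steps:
v(F) = -5 + F (v(F) = F - 5 = -5 + F)
t(r) = -4 + r
t(v(-3))³ = (-4 + (-5 - 3))³ = (-4 - 8)³ = (-12)³ = -1728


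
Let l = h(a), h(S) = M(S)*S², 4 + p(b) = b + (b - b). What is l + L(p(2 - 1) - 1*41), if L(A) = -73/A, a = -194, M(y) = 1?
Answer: 1656057/44 ≈ 37638.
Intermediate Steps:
p(b) = -4 + b (p(b) = -4 + (b + (b - b)) = -4 + (b + 0) = -4 + b)
h(S) = S² (h(S) = 1*S² = S²)
l = 37636 (l = (-194)² = 37636)
l + L(p(2 - 1) - 1*41) = 37636 - 73/((-4 + (2 - 1)) - 1*41) = 37636 - 73/((-4 + 1) - 41) = 37636 - 73/(-3 - 41) = 37636 - 73/(-44) = 37636 - 73*(-1/44) = 37636 + 73/44 = 1656057/44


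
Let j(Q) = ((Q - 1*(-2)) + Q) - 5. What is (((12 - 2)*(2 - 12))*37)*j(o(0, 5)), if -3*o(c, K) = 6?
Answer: 25900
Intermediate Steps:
o(c, K) = -2 (o(c, K) = -⅓*6 = -2)
j(Q) = -3 + 2*Q (j(Q) = ((Q + 2) + Q) - 5 = ((2 + Q) + Q) - 5 = (2 + 2*Q) - 5 = -3 + 2*Q)
(((12 - 2)*(2 - 12))*37)*j(o(0, 5)) = (((12 - 2)*(2 - 12))*37)*(-3 + 2*(-2)) = ((10*(-10))*37)*(-3 - 4) = -100*37*(-7) = -3700*(-7) = 25900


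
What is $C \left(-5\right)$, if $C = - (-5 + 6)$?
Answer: $5$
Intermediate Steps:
$C = -1$ ($C = \left(-1\right) 1 = -1$)
$C \left(-5\right) = \left(-1\right) \left(-5\right) = 5$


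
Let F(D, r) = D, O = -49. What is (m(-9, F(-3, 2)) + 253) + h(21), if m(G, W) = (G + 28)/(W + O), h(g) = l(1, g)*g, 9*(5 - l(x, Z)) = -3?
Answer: 18961/52 ≈ 364.63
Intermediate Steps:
l(x, Z) = 16/3 (l(x, Z) = 5 - ⅑*(-3) = 5 + ⅓ = 16/3)
h(g) = 16*g/3
m(G, W) = (28 + G)/(-49 + W) (m(G, W) = (G + 28)/(W - 49) = (28 + G)/(-49 + W))
(m(-9, F(-3, 2)) + 253) + h(21) = ((28 - 9)/(-49 - 3) + 253) + (16/3)*21 = (19/(-52) + 253) + 112 = (-1/52*19 + 253) + 112 = (-19/52 + 253) + 112 = 13137/52 + 112 = 18961/52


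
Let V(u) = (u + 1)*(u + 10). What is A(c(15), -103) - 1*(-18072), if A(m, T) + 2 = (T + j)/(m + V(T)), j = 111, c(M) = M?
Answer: 171683078/9501 ≈ 18070.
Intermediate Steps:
V(u) = (1 + u)*(10 + u)
A(m, T) = -2 + (111 + T)/(10 + m + T**2 + 11*T) (A(m, T) = -2 + (T + 111)/(m + (10 + T**2 + 11*T)) = -2 + (111 + T)/(10 + m + T**2 + 11*T))
A(c(15), -103) - 1*(-18072) = (91 - 21*(-103) - 2*15 - 2*(-103)**2)/(10 + 15 + (-103)**2 + 11*(-103)) - 1*(-18072) = (91 + 2163 - 30 - 2*10609)/(10 + 15 + 10609 - 1133) + 18072 = (91 + 2163 - 30 - 21218)/9501 + 18072 = (1/9501)*(-18994) + 18072 = -18994/9501 + 18072 = 171683078/9501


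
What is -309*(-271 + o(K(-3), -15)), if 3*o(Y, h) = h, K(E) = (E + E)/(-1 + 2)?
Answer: 85284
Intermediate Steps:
K(E) = 2*E (K(E) = (2*E)/1 = (2*E)*1 = 2*E)
o(Y, h) = h/3
-309*(-271 + o(K(-3), -15)) = -309*(-271 + (⅓)*(-15)) = -309*(-271 - 5) = -309*(-276) = 85284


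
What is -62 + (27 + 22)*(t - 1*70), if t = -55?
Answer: -6187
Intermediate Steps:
-62 + (27 + 22)*(t - 1*70) = -62 + (27 + 22)*(-55 - 1*70) = -62 + 49*(-55 - 70) = -62 + 49*(-125) = -62 - 6125 = -6187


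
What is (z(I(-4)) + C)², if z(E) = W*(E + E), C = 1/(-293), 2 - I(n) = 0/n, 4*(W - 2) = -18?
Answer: 8590761/85849 ≈ 100.07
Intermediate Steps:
W = -5/2 (W = 2 + (¼)*(-18) = 2 - 9/2 = -5/2 ≈ -2.5000)
I(n) = 2 (I(n) = 2 - 0/n = 2 - 1*0 = 2 + 0 = 2)
C = -1/293 ≈ -0.0034130
z(E) = -5*E (z(E) = -5*(E + E)/2 = -5*E)
(z(I(-4)) + C)² = (-5*2 - 1/293)² = (-10 - 1/293)² = (-2931/293)² = 8590761/85849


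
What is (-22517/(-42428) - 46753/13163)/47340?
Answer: -1687245013/26438432027760 ≈ -6.3818e-5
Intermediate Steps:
(-22517/(-42428) - 46753/13163)/47340 = (-22517*(-1/42428) - 46753*1/13163)*(1/47340) = (22517/42428 - 46753/13163)*(1/47340) = -1687245013/558479764*1/47340 = -1687245013/26438432027760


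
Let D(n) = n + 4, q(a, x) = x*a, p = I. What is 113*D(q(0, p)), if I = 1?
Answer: 452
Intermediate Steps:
p = 1
q(a, x) = a*x
D(n) = 4 + n
113*D(q(0, p)) = 113*(4 + 0*1) = 113*(4 + 0) = 113*4 = 452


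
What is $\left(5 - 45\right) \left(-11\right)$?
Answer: $440$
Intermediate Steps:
$\left(5 - 45\right) \left(-11\right) = \left(-40\right) \left(-11\right) = 440$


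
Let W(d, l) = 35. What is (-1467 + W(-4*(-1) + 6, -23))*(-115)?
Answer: 164680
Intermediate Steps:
(-1467 + W(-4*(-1) + 6, -23))*(-115) = (-1467 + 35)*(-115) = -1432*(-115) = 164680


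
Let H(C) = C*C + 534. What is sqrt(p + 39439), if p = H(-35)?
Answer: sqrt(41198) ≈ 202.97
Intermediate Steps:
H(C) = 534 + C**2 (H(C) = C**2 + 534 = 534 + C**2)
p = 1759 (p = 534 + (-35)**2 = 534 + 1225 = 1759)
sqrt(p + 39439) = sqrt(1759 + 39439) = sqrt(41198)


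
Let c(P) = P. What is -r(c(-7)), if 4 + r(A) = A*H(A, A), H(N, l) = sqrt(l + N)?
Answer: 4 + 7*I*sqrt(14) ≈ 4.0 + 26.192*I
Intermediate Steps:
H(N, l) = sqrt(N + l)
r(A) = -4 + sqrt(2)*A**(3/2) (r(A) = -4 + A*sqrt(A + A) = -4 + A*sqrt(2*A) = -4 + A*(sqrt(2)*sqrt(A)) = -4 + sqrt(2)*A**(3/2))
-r(c(-7)) = -(-4 + sqrt(2)*(-7)**(3/2)) = -(-4 + sqrt(2)*(-7*I*sqrt(7))) = -(-4 - 7*I*sqrt(14)) = 4 + 7*I*sqrt(14)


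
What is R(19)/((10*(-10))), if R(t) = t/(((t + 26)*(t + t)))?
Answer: -1/9000 ≈ -0.00011111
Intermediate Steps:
R(t) = 1/(2*(26 + t)) (R(t) = t/(((26 + t)*(2*t))) = t/((2*t*(26 + t))) = t*(1/(2*t*(26 + t))) = 1/(2*(26 + t)))
R(19)/((10*(-10))) = (1/(2*(26 + 19)))/((10*(-10))) = ((½)/45)/(-100) = ((½)*(1/45))*(-1/100) = (1/90)*(-1/100) = -1/9000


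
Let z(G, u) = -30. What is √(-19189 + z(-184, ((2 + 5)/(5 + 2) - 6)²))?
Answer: I*√19219 ≈ 138.63*I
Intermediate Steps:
√(-19189 + z(-184, ((2 + 5)/(5 + 2) - 6)²)) = √(-19189 - 30) = √(-19219) = I*√19219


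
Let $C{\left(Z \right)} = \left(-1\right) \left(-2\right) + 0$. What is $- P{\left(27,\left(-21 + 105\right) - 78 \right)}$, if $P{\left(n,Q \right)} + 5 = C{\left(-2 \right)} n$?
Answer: $-49$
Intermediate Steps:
$C{\left(Z \right)} = 2$ ($C{\left(Z \right)} = 2 + 0 = 2$)
$P{\left(n,Q \right)} = -5 + 2 n$
$- P{\left(27,\left(-21 + 105\right) - 78 \right)} = - (-5 + 2 \cdot 27) = - (-5 + 54) = \left(-1\right) 49 = -49$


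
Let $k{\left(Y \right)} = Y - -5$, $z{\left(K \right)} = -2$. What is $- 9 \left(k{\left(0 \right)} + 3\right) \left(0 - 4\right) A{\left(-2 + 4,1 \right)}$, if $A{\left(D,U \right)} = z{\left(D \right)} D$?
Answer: $-1152$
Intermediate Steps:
$k{\left(Y \right)} = 5 + Y$ ($k{\left(Y \right)} = Y + 5 = 5 + Y$)
$A{\left(D,U \right)} = - 2 D$
$- 9 \left(k{\left(0 \right)} + 3\right) \left(0 - 4\right) A{\left(-2 + 4,1 \right)} = - 9 \left(\left(5 + 0\right) + 3\right) \left(0 - 4\right) \left(- 2 \left(-2 + 4\right)\right) = - 9 \left(5 + 3\right) \left(-4\right) \left(\left(-2\right) 2\right) = - 9 \cdot 8 \left(-4\right) \left(-4\right) = \left(-9\right) \left(-32\right) \left(-4\right) = 288 \left(-4\right) = -1152$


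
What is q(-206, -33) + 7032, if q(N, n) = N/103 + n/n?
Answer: 7031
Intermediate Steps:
q(N, n) = 1 + N/103 (q(N, n) = N*(1/103) + 1 = N/103 + 1 = 1 + N/103)
q(-206, -33) + 7032 = (1 + (1/103)*(-206)) + 7032 = (1 - 2) + 7032 = -1 + 7032 = 7031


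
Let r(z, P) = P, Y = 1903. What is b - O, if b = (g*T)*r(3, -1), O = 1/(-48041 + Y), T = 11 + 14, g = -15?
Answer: 17301751/46138 ≈ 375.00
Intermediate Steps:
T = 25
O = -1/46138 (O = 1/(-48041 + 1903) = 1/(-46138) = -1/46138 ≈ -2.1674e-5)
b = 375 (b = -15*25*(-1) = -375*(-1) = 375)
b - O = 375 - 1*(-1/46138) = 375 + 1/46138 = 17301751/46138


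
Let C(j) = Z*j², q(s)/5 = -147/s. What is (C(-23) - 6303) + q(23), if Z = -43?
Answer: -668885/23 ≈ -29082.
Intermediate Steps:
q(s) = -735/s (q(s) = 5*(-147/s) = -735/s)
C(j) = -43*j²
(C(-23) - 6303) + q(23) = (-43*(-23)² - 6303) - 735/23 = (-43*529 - 6303) - 735*1/23 = (-22747 - 6303) - 735/23 = -29050 - 735/23 = -668885/23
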